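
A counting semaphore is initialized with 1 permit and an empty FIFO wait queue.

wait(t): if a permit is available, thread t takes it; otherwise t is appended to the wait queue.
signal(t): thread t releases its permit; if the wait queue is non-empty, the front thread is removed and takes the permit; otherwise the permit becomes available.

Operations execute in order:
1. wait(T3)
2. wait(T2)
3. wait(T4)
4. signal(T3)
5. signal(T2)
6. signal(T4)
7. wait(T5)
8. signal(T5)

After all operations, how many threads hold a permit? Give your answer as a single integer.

Answer: 0

Derivation:
Step 1: wait(T3) -> count=0 queue=[] holders={T3}
Step 2: wait(T2) -> count=0 queue=[T2] holders={T3}
Step 3: wait(T4) -> count=0 queue=[T2,T4] holders={T3}
Step 4: signal(T3) -> count=0 queue=[T4] holders={T2}
Step 5: signal(T2) -> count=0 queue=[] holders={T4}
Step 6: signal(T4) -> count=1 queue=[] holders={none}
Step 7: wait(T5) -> count=0 queue=[] holders={T5}
Step 8: signal(T5) -> count=1 queue=[] holders={none}
Final holders: {none} -> 0 thread(s)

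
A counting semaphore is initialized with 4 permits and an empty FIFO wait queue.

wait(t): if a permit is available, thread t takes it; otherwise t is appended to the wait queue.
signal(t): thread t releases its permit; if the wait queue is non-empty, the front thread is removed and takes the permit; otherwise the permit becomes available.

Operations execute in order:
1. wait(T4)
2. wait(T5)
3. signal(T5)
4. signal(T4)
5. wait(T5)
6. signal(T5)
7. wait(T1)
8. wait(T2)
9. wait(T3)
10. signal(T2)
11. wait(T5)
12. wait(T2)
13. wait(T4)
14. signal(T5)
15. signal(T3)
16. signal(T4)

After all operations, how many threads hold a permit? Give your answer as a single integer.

Answer: 2

Derivation:
Step 1: wait(T4) -> count=3 queue=[] holders={T4}
Step 2: wait(T5) -> count=2 queue=[] holders={T4,T5}
Step 3: signal(T5) -> count=3 queue=[] holders={T4}
Step 4: signal(T4) -> count=4 queue=[] holders={none}
Step 5: wait(T5) -> count=3 queue=[] holders={T5}
Step 6: signal(T5) -> count=4 queue=[] holders={none}
Step 7: wait(T1) -> count=3 queue=[] holders={T1}
Step 8: wait(T2) -> count=2 queue=[] holders={T1,T2}
Step 9: wait(T3) -> count=1 queue=[] holders={T1,T2,T3}
Step 10: signal(T2) -> count=2 queue=[] holders={T1,T3}
Step 11: wait(T5) -> count=1 queue=[] holders={T1,T3,T5}
Step 12: wait(T2) -> count=0 queue=[] holders={T1,T2,T3,T5}
Step 13: wait(T4) -> count=0 queue=[T4] holders={T1,T2,T3,T5}
Step 14: signal(T5) -> count=0 queue=[] holders={T1,T2,T3,T4}
Step 15: signal(T3) -> count=1 queue=[] holders={T1,T2,T4}
Step 16: signal(T4) -> count=2 queue=[] holders={T1,T2}
Final holders: {T1,T2} -> 2 thread(s)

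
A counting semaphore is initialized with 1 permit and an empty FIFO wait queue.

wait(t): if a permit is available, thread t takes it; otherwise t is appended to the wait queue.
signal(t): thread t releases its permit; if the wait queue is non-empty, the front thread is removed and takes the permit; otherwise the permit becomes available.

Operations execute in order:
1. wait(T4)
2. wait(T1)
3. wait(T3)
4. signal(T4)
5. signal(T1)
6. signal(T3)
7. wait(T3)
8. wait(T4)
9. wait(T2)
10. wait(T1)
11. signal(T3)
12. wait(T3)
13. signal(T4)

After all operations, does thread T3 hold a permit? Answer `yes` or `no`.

Answer: no

Derivation:
Step 1: wait(T4) -> count=0 queue=[] holders={T4}
Step 2: wait(T1) -> count=0 queue=[T1] holders={T4}
Step 3: wait(T3) -> count=0 queue=[T1,T3] holders={T4}
Step 4: signal(T4) -> count=0 queue=[T3] holders={T1}
Step 5: signal(T1) -> count=0 queue=[] holders={T3}
Step 6: signal(T3) -> count=1 queue=[] holders={none}
Step 7: wait(T3) -> count=0 queue=[] holders={T3}
Step 8: wait(T4) -> count=0 queue=[T4] holders={T3}
Step 9: wait(T2) -> count=0 queue=[T4,T2] holders={T3}
Step 10: wait(T1) -> count=0 queue=[T4,T2,T1] holders={T3}
Step 11: signal(T3) -> count=0 queue=[T2,T1] holders={T4}
Step 12: wait(T3) -> count=0 queue=[T2,T1,T3] holders={T4}
Step 13: signal(T4) -> count=0 queue=[T1,T3] holders={T2}
Final holders: {T2} -> T3 not in holders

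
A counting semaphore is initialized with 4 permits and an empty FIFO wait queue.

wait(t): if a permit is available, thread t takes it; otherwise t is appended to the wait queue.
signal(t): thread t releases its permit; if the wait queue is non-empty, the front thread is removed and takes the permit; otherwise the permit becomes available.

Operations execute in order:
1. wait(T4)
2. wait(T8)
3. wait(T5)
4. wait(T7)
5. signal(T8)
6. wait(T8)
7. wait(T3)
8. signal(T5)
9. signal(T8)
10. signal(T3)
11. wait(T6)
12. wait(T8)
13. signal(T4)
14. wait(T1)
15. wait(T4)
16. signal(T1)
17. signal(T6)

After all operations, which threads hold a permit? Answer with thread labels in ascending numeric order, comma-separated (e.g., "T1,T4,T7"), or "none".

Step 1: wait(T4) -> count=3 queue=[] holders={T4}
Step 2: wait(T8) -> count=2 queue=[] holders={T4,T8}
Step 3: wait(T5) -> count=1 queue=[] holders={T4,T5,T8}
Step 4: wait(T7) -> count=0 queue=[] holders={T4,T5,T7,T8}
Step 5: signal(T8) -> count=1 queue=[] holders={T4,T5,T7}
Step 6: wait(T8) -> count=0 queue=[] holders={T4,T5,T7,T8}
Step 7: wait(T3) -> count=0 queue=[T3] holders={T4,T5,T7,T8}
Step 8: signal(T5) -> count=0 queue=[] holders={T3,T4,T7,T8}
Step 9: signal(T8) -> count=1 queue=[] holders={T3,T4,T7}
Step 10: signal(T3) -> count=2 queue=[] holders={T4,T7}
Step 11: wait(T6) -> count=1 queue=[] holders={T4,T6,T7}
Step 12: wait(T8) -> count=0 queue=[] holders={T4,T6,T7,T8}
Step 13: signal(T4) -> count=1 queue=[] holders={T6,T7,T8}
Step 14: wait(T1) -> count=0 queue=[] holders={T1,T6,T7,T8}
Step 15: wait(T4) -> count=0 queue=[T4] holders={T1,T6,T7,T8}
Step 16: signal(T1) -> count=0 queue=[] holders={T4,T6,T7,T8}
Step 17: signal(T6) -> count=1 queue=[] holders={T4,T7,T8}
Final holders: T4,T7,T8

Answer: T4,T7,T8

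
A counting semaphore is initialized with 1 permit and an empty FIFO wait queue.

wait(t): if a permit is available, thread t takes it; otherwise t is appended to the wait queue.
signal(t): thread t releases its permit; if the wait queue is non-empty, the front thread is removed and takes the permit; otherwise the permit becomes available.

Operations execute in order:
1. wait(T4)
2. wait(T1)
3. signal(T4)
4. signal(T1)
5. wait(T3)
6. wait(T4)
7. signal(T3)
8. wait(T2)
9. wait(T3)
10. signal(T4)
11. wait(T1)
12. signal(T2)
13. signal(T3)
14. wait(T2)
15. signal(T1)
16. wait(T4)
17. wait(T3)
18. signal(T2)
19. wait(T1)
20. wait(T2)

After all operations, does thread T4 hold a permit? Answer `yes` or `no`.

Answer: yes

Derivation:
Step 1: wait(T4) -> count=0 queue=[] holders={T4}
Step 2: wait(T1) -> count=0 queue=[T1] holders={T4}
Step 3: signal(T4) -> count=0 queue=[] holders={T1}
Step 4: signal(T1) -> count=1 queue=[] holders={none}
Step 5: wait(T3) -> count=0 queue=[] holders={T3}
Step 6: wait(T4) -> count=0 queue=[T4] holders={T3}
Step 7: signal(T3) -> count=0 queue=[] holders={T4}
Step 8: wait(T2) -> count=0 queue=[T2] holders={T4}
Step 9: wait(T3) -> count=0 queue=[T2,T3] holders={T4}
Step 10: signal(T4) -> count=0 queue=[T3] holders={T2}
Step 11: wait(T1) -> count=0 queue=[T3,T1] holders={T2}
Step 12: signal(T2) -> count=0 queue=[T1] holders={T3}
Step 13: signal(T3) -> count=0 queue=[] holders={T1}
Step 14: wait(T2) -> count=0 queue=[T2] holders={T1}
Step 15: signal(T1) -> count=0 queue=[] holders={T2}
Step 16: wait(T4) -> count=0 queue=[T4] holders={T2}
Step 17: wait(T3) -> count=0 queue=[T4,T3] holders={T2}
Step 18: signal(T2) -> count=0 queue=[T3] holders={T4}
Step 19: wait(T1) -> count=0 queue=[T3,T1] holders={T4}
Step 20: wait(T2) -> count=0 queue=[T3,T1,T2] holders={T4}
Final holders: {T4} -> T4 in holders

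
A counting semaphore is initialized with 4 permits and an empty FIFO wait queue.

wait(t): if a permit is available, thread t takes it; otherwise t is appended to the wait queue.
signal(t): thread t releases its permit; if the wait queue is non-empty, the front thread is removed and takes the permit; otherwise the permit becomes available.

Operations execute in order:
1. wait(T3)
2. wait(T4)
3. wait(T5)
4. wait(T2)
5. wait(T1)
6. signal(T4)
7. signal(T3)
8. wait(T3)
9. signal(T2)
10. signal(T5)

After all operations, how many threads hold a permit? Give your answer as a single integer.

Step 1: wait(T3) -> count=3 queue=[] holders={T3}
Step 2: wait(T4) -> count=2 queue=[] holders={T3,T4}
Step 3: wait(T5) -> count=1 queue=[] holders={T3,T4,T5}
Step 4: wait(T2) -> count=0 queue=[] holders={T2,T3,T4,T5}
Step 5: wait(T1) -> count=0 queue=[T1] holders={T2,T3,T4,T5}
Step 6: signal(T4) -> count=0 queue=[] holders={T1,T2,T3,T5}
Step 7: signal(T3) -> count=1 queue=[] holders={T1,T2,T5}
Step 8: wait(T3) -> count=0 queue=[] holders={T1,T2,T3,T5}
Step 9: signal(T2) -> count=1 queue=[] holders={T1,T3,T5}
Step 10: signal(T5) -> count=2 queue=[] holders={T1,T3}
Final holders: {T1,T3} -> 2 thread(s)

Answer: 2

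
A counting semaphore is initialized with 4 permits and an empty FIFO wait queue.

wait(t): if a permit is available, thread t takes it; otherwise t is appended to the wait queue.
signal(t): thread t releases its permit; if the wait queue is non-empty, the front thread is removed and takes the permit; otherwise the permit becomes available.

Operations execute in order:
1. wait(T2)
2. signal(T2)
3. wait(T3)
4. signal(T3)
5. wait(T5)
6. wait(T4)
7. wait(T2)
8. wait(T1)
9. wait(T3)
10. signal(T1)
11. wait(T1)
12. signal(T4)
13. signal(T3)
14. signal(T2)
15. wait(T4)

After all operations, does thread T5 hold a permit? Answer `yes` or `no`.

Answer: yes

Derivation:
Step 1: wait(T2) -> count=3 queue=[] holders={T2}
Step 2: signal(T2) -> count=4 queue=[] holders={none}
Step 3: wait(T3) -> count=3 queue=[] holders={T3}
Step 4: signal(T3) -> count=4 queue=[] holders={none}
Step 5: wait(T5) -> count=3 queue=[] holders={T5}
Step 6: wait(T4) -> count=2 queue=[] holders={T4,T5}
Step 7: wait(T2) -> count=1 queue=[] holders={T2,T4,T5}
Step 8: wait(T1) -> count=0 queue=[] holders={T1,T2,T4,T5}
Step 9: wait(T3) -> count=0 queue=[T3] holders={T1,T2,T4,T5}
Step 10: signal(T1) -> count=0 queue=[] holders={T2,T3,T4,T5}
Step 11: wait(T1) -> count=0 queue=[T1] holders={T2,T3,T4,T5}
Step 12: signal(T4) -> count=0 queue=[] holders={T1,T2,T3,T5}
Step 13: signal(T3) -> count=1 queue=[] holders={T1,T2,T5}
Step 14: signal(T2) -> count=2 queue=[] holders={T1,T5}
Step 15: wait(T4) -> count=1 queue=[] holders={T1,T4,T5}
Final holders: {T1,T4,T5} -> T5 in holders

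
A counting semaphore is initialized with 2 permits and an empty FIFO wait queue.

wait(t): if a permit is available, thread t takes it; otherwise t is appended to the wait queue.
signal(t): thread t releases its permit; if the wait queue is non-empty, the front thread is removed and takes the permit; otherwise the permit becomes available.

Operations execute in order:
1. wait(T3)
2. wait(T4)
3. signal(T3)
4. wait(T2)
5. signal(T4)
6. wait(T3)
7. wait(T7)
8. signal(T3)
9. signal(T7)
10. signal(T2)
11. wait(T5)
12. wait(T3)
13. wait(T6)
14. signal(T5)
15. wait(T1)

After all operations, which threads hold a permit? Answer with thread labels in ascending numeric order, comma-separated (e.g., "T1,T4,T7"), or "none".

Answer: T3,T6

Derivation:
Step 1: wait(T3) -> count=1 queue=[] holders={T3}
Step 2: wait(T4) -> count=0 queue=[] holders={T3,T4}
Step 3: signal(T3) -> count=1 queue=[] holders={T4}
Step 4: wait(T2) -> count=0 queue=[] holders={T2,T4}
Step 5: signal(T4) -> count=1 queue=[] holders={T2}
Step 6: wait(T3) -> count=0 queue=[] holders={T2,T3}
Step 7: wait(T7) -> count=0 queue=[T7] holders={T2,T3}
Step 8: signal(T3) -> count=0 queue=[] holders={T2,T7}
Step 9: signal(T7) -> count=1 queue=[] holders={T2}
Step 10: signal(T2) -> count=2 queue=[] holders={none}
Step 11: wait(T5) -> count=1 queue=[] holders={T5}
Step 12: wait(T3) -> count=0 queue=[] holders={T3,T5}
Step 13: wait(T6) -> count=0 queue=[T6] holders={T3,T5}
Step 14: signal(T5) -> count=0 queue=[] holders={T3,T6}
Step 15: wait(T1) -> count=0 queue=[T1] holders={T3,T6}
Final holders: T3,T6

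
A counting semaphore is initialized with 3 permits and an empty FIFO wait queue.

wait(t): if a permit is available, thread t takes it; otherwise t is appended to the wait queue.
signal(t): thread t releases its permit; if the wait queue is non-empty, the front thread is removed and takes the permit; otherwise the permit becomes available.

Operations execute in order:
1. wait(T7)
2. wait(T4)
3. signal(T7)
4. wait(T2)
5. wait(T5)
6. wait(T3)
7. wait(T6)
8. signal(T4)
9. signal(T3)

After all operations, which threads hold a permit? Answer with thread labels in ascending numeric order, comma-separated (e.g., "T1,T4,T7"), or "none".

Answer: T2,T5,T6

Derivation:
Step 1: wait(T7) -> count=2 queue=[] holders={T7}
Step 2: wait(T4) -> count=1 queue=[] holders={T4,T7}
Step 3: signal(T7) -> count=2 queue=[] holders={T4}
Step 4: wait(T2) -> count=1 queue=[] holders={T2,T4}
Step 5: wait(T5) -> count=0 queue=[] holders={T2,T4,T5}
Step 6: wait(T3) -> count=0 queue=[T3] holders={T2,T4,T5}
Step 7: wait(T6) -> count=0 queue=[T3,T6] holders={T2,T4,T5}
Step 8: signal(T4) -> count=0 queue=[T6] holders={T2,T3,T5}
Step 9: signal(T3) -> count=0 queue=[] holders={T2,T5,T6}
Final holders: T2,T5,T6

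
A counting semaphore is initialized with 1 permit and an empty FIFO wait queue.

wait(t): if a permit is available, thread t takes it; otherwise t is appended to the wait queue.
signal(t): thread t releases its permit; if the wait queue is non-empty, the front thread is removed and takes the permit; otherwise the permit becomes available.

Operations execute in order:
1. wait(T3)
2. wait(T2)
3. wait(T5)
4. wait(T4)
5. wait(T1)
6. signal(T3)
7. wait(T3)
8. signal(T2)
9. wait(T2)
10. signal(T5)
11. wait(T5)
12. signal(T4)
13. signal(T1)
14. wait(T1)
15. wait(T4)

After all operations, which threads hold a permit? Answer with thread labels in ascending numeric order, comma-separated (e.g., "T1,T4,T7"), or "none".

Step 1: wait(T3) -> count=0 queue=[] holders={T3}
Step 2: wait(T2) -> count=0 queue=[T2] holders={T3}
Step 3: wait(T5) -> count=0 queue=[T2,T5] holders={T3}
Step 4: wait(T4) -> count=0 queue=[T2,T5,T4] holders={T3}
Step 5: wait(T1) -> count=0 queue=[T2,T5,T4,T1] holders={T3}
Step 6: signal(T3) -> count=0 queue=[T5,T4,T1] holders={T2}
Step 7: wait(T3) -> count=0 queue=[T5,T4,T1,T3] holders={T2}
Step 8: signal(T2) -> count=0 queue=[T4,T1,T3] holders={T5}
Step 9: wait(T2) -> count=0 queue=[T4,T1,T3,T2] holders={T5}
Step 10: signal(T5) -> count=0 queue=[T1,T3,T2] holders={T4}
Step 11: wait(T5) -> count=0 queue=[T1,T3,T2,T5] holders={T4}
Step 12: signal(T4) -> count=0 queue=[T3,T2,T5] holders={T1}
Step 13: signal(T1) -> count=0 queue=[T2,T5] holders={T3}
Step 14: wait(T1) -> count=0 queue=[T2,T5,T1] holders={T3}
Step 15: wait(T4) -> count=0 queue=[T2,T5,T1,T4] holders={T3}
Final holders: T3

Answer: T3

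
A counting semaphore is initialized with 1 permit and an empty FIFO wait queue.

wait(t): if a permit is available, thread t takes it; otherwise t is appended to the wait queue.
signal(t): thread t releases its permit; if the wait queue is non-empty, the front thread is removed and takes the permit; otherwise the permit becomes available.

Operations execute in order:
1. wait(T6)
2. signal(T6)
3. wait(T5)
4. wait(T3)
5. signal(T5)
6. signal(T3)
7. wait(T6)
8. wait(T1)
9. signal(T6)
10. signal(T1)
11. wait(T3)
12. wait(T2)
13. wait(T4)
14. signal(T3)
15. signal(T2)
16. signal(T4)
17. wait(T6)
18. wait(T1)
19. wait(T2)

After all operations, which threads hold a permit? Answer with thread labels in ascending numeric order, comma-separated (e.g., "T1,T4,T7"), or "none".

Step 1: wait(T6) -> count=0 queue=[] holders={T6}
Step 2: signal(T6) -> count=1 queue=[] holders={none}
Step 3: wait(T5) -> count=0 queue=[] holders={T5}
Step 4: wait(T3) -> count=0 queue=[T3] holders={T5}
Step 5: signal(T5) -> count=0 queue=[] holders={T3}
Step 6: signal(T3) -> count=1 queue=[] holders={none}
Step 7: wait(T6) -> count=0 queue=[] holders={T6}
Step 8: wait(T1) -> count=0 queue=[T1] holders={T6}
Step 9: signal(T6) -> count=0 queue=[] holders={T1}
Step 10: signal(T1) -> count=1 queue=[] holders={none}
Step 11: wait(T3) -> count=0 queue=[] holders={T3}
Step 12: wait(T2) -> count=0 queue=[T2] holders={T3}
Step 13: wait(T4) -> count=0 queue=[T2,T4] holders={T3}
Step 14: signal(T3) -> count=0 queue=[T4] holders={T2}
Step 15: signal(T2) -> count=0 queue=[] holders={T4}
Step 16: signal(T4) -> count=1 queue=[] holders={none}
Step 17: wait(T6) -> count=0 queue=[] holders={T6}
Step 18: wait(T1) -> count=0 queue=[T1] holders={T6}
Step 19: wait(T2) -> count=0 queue=[T1,T2] holders={T6}
Final holders: T6

Answer: T6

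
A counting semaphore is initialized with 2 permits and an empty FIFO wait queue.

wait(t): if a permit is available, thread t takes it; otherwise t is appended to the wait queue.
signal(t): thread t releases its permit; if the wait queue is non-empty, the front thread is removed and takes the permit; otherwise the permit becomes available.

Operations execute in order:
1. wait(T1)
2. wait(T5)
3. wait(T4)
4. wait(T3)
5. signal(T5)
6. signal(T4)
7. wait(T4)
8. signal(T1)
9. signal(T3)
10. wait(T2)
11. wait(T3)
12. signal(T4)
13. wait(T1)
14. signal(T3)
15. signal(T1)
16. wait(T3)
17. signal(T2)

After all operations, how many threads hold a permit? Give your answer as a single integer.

Answer: 1

Derivation:
Step 1: wait(T1) -> count=1 queue=[] holders={T1}
Step 2: wait(T5) -> count=0 queue=[] holders={T1,T5}
Step 3: wait(T4) -> count=0 queue=[T4] holders={T1,T5}
Step 4: wait(T3) -> count=0 queue=[T4,T3] holders={T1,T5}
Step 5: signal(T5) -> count=0 queue=[T3] holders={T1,T4}
Step 6: signal(T4) -> count=0 queue=[] holders={T1,T3}
Step 7: wait(T4) -> count=0 queue=[T4] holders={T1,T3}
Step 8: signal(T1) -> count=0 queue=[] holders={T3,T4}
Step 9: signal(T3) -> count=1 queue=[] holders={T4}
Step 10: wait(T2) -> count=0 queue=[] holders={T2,T4}
Step 11: wait(T3) -> count=0 queue=[T3] holders={T2,T4}
Step 12: signal(T4) -> count=0 queue=[] holders={T2,T3}
Step 13: wait(T1) -> count=0 queue=[T1] holders={T2,T3}
Step 14: signal(T3) -> count=0 queue=[] holders={T1,T2}
Step 15: signal(T1) -> count=1 queue=[] holders={T2}
Step 16: wait(T3) -> count=0 queue=[] holders={T2,T3}
Step 17: signal(T2) -> count=1 queue=[] holders={T3}
Final holders: {T3} -> 1 thread(s)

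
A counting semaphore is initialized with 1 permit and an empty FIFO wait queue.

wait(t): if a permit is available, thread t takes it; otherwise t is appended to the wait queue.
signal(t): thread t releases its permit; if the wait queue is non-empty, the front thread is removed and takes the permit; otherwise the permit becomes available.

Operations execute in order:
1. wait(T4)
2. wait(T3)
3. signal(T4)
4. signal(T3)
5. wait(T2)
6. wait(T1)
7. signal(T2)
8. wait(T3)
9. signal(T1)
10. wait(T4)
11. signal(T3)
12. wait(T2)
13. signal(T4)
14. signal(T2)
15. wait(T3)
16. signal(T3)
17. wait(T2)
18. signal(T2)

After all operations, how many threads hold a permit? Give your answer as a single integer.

Answer: 0

Derivation:
Step 1: wait(T4) -> count=0 queue=[] holders={T4}
Step 2: wait(T3) -> count=0 queue=[T3] holders={T4}
Step 3: signal(T4) -> count=0 queue=[] holders={T3}
Step 4: signal(T3) -> count=1 queue=[] holders={none}
Step 5: wait(T2) -> count=0 queue=[] holders={T2}
Step 6: wait(T1) -> count=0 queue=[T1] holders={T2}
Step 7: signal(T2) -> count=0 queue=[] holders={T1}
Step 8: wait(T3) -> count=0 queue=[T3] holders={T1}
Step 9: signal(T1) -> count=0 queue=[] holders={T3}
Step 10: wait(T4) -> count=0 queue=[T4] holders={T3}
Step 11: signal(T3) -> count=0 queue=[] holders={T4}
Step 12: wait(T2) -> count=0 queue=[T2] holders={T4}
Step 13: signal(T4) -> count=0 queue=[] holders={T2}
Step 14: signal(T2) -> count=1 queue=[] holders={none}
Step 15: wait(T3) -> count=0 queue=[] holders={T3}
Step 16: signal(T3) -> count=1 queue=[] holders={none}
Step 17: wait(T2) -> count=0 queue=[] holders={T2}
Step 18: signal(T2) -> count=1 queue=[] holders={none}
Final holders: {none} -> 0 thread(s)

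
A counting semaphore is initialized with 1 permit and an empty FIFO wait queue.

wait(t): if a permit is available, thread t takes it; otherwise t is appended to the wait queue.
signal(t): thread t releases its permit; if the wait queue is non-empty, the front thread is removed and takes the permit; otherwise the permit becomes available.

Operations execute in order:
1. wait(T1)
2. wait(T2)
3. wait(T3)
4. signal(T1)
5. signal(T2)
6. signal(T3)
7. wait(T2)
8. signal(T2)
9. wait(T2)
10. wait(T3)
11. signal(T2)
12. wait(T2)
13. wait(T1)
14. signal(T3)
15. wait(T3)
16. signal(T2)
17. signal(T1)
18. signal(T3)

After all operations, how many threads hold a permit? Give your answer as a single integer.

Step 1: wait(T1) -> count=0 queue=[] holders={T1}
Step 2: wait(T2) -> count=0 queue=[T2] holders={T1}
Step 3: wait(T3) -> count=0 queue=[T2,T3] holders={T1}
Step 4: signal(T1) -> count=0 queue=[T3] holders={T2}
Step 5: signal(T2) -> count=0 queue=[] holders={T3}
Step 6: signal(T3) -> count=1 queue=[] holders={none}
Step 7: wait(T2) -> count=0 queue=[] holders={T2}
Step 8: signal(T2) -> count=1 queue=[] holders={none}
Step 9: wait(T2) -> count=0 queue=[] holders={T2}
Step 10: wait(T3) -> count=0 queue=[T3] holders={T2}
Step 11: signal(T2) -> count=0 queue=[] holders={T3}
Step 12: wait(T2) -> count=0 queue=[T2] holders={T3}
Step 13: wait(T1) -> count=0 queue=[T2,T1] holders={T3}
Step 14: signal(T3) -> count=0 queue=[T1] holders={T2}
Step 15: wait(T3) -> count=0 queue=[T1,T3] holders={T2}
Step 16: signal(T2) -> count=0 queue=[T3] holders={T1}
Step 17: signal(T1) -> count=0 queue=[] holders={T3}
Step 18: signal(T3) -> count=1 queue=[] holders={none}
Final holders: {none} -> 0 thread(s)

Answer: 0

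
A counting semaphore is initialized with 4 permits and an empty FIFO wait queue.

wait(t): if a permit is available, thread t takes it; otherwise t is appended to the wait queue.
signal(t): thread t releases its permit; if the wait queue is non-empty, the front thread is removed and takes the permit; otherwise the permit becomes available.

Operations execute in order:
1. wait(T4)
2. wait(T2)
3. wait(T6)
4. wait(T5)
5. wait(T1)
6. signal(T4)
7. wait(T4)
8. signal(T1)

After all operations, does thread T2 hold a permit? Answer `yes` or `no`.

Answer: yes

Derivation:
Step 1: wait(T4) -> count=3 queue=[] holders={T4}
Step 2: wait(T2) -> count=2 queue=[] holders={T2,T4}
Step 3: wait(T6) -> count=1 queue=[] holders={T2,T4,T6}
Step 4: wait(T5) -> count=0 queue=[] holders={T2,T4,T5,T6}
Step 5: wait(T1) -> count=0 queue=[T1] holders={T2,T4,T5,T6}
Step 6: signal(T4) -> count=0 queue=[] holders={T1,T2,T5,T6}
Step 7: wait(T4) -> count=0 queue=[T4] holders={T1,T2,T5,T6}
Step 8: signal(T1) -> count=0 queue=[] holders={T2,T4,T5,T6}
Final holders: {T2,T4,T5,T6} -> T2 in holders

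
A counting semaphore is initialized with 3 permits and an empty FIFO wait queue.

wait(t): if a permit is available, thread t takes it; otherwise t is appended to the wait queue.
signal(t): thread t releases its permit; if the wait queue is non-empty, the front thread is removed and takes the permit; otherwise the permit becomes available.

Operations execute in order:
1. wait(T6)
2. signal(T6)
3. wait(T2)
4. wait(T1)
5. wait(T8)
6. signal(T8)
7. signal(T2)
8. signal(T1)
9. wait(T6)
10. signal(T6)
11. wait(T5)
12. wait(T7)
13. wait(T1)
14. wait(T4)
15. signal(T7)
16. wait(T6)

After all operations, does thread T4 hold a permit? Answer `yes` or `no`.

Step 1: wait(T6) -> count=2 queue=[] holders={T6}
Step 2: signal(T6) -> count=3 queue=[] holders={none}
Step 3: wait(T2) -> count=2 queue=[] holders={T2}
Step 4: wait(T1) -> count=1 queue=[] holders={T1,T2}
Step 5: wait(T8) -> count=0 queue=[] holders={T1,T2,T8}
Step 6: signal(T8) -> count=1 queue=[] holders={T1,T2}
Step 7: signal(T2) -> count=2 queue=[] holders={T1}
Step 8: signal(T1) -> count=3 queue=[] holders={none}
Step 9: wait(T6) -> count=2 queue=[] holders={T6}
Step 10: signal(T6) -> count=3 queue=[] holders={none}
Step 11: wait(T5) -> count=2 queue=[] holders={T5}
Step 12: wait(T7) -> count=1 queue=[] holders={T5,T7}
Step 13: wait(T1) -> count=0 queue=[] holders={T1,T5,T7}
Step 14: wait(T4) -> count=0 queue=[T4] holders={T1,T5,T7}
Step 15: signal(T7) -> count=0 queue=[] holders={T1,T4,T5}
Step 16: wait(T6) -> count=0 queue=[T6] holders={T1,T4,T5}
Final holders: {T1,T4,T5} -> T4 in holders

Answer: yes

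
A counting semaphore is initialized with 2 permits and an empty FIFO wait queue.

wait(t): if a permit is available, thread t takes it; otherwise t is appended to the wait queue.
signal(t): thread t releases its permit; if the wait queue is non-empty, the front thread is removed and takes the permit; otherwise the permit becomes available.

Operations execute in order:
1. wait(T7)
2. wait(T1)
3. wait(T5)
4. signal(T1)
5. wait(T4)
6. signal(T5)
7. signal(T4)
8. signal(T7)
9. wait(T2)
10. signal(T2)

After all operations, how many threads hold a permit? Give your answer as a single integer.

Answer: 0

Derivation:
Step 1: wait(T7) -> count=1 queue=[] holders={T7}
Step 2: wait(T1) -> count=0 queue=[] holders={T1,T7}
Step 3: wait(T5) -> count=0 queue=[T5] holders={T1,T7}
Step 4: signal(T1) -> count=0 queue=[] holders={T5,T7}
Step 5: wait(T4) -> count=0 queue=[T4] holders={T5,T7}
Step 6: signal(T5) -> count=0 queue=[] holders={T4,T7}
Step 7: signal(T4) -> count=1 queue=[] holders={T7}
Step 8: signal(T7) -> count=2 queue=[] holders={none}
Step 9: wait(T2) -> count=1 queue=[] holders={T2}
Step 10: signal(T2) -> count=2 queue=[] holders={none}
Final holders: {none} -> 0 thread(s)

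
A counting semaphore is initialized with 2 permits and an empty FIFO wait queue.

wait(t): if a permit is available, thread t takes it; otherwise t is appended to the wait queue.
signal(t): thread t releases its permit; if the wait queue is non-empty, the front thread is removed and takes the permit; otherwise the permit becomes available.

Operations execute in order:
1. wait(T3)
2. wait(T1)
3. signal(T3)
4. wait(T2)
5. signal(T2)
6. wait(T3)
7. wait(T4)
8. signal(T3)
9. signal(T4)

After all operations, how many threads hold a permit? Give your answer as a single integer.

Answer: 1

Derivation:
Step 1: wait(T3) -> count=1 queue=[] holders={T3}
Step 2: wait(T1) -> count=0 queue=[] holders={T1,T3}
Step 3: signal(T3) -> count=1 queue=[] holders={T1}
Step 4: wait(T2) -> count=0 queue=[] holders={T1,T2}
Step 5: signal(T2) -> count=1 queue=[] holders={T1}
Step 6: wait(T3) -> count=0 queue=[] holders={T1,T3}
Step 7: wait(T4) -> count=0 queue=[T4] holders={T1,T3}
Step 8: signal(T3) -> count=0 queue=[] holders={T1,T4}
Step 9: signal(T4) -> count=1 queue=[] holders={T1}
Final holders: {T1} -> 1 thread(s)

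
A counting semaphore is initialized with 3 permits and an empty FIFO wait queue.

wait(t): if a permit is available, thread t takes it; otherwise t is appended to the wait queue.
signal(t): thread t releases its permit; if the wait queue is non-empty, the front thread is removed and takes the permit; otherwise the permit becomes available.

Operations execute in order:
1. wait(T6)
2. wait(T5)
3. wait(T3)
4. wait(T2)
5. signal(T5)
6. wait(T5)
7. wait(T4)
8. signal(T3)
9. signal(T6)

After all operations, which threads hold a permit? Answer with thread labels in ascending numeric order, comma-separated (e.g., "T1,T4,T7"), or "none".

Step 1: wait(T6) -> count=2 queue=[] holders={T6}
Step 2: wait(T5) -> count=1 queue=[] holders={T5,T6}
Step 3: wait(T3) -> count=0 queue=[] holders={T3,T5,T6}
Step 4: wait(T2) -> count=0 queue=[T2] holders={T3,T5,T6}
Step 5: signal(T5) -> count=0 queue=[] holders={T2,T3,T6}
Step 6: wait(T5) -> count=0 queue=[T5] holders={T2,T3,T6}
Step 7: wait(T4) -> count=0 queue=[T5,T4] holders={T2,T3,T6}
Step 8: signal(T3) -> count=0 queue=[T4] holders={T2,T5,T6}
Step 9: signal(T6) -> count=0 queue=[] holders={T2,T4,T5}
Final holders: T2,T4,T5

Answer: T2,T4,T5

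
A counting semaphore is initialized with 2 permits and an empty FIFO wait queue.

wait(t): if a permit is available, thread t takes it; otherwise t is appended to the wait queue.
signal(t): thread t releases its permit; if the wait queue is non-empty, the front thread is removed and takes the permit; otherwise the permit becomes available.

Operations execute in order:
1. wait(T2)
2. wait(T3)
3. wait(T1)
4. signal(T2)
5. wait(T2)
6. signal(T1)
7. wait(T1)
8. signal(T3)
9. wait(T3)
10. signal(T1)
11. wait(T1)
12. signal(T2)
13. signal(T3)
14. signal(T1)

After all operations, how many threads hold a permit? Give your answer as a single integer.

Answer: 0

Derivation:
Step 1: wait(T2) -> count=1 queue=[] holders={T2}
Step 2: wait(T3) -> count=0 queue=[] holders={T2,T3}
Step 3: wait(T1) -> count=0 queue=[T1] holders={T2,T3}
Step 4: signal(T2) -> count=0 queue=[] holders={T1,T3}
Step 5: wait(T2) -> count=0 queue=[T2] holders={T1,T3}
Step 6: signal(T1) -> count=0 queue=[] holders={T2,T3}
Step 7: wait(T1) -> count=0 queue=[T1] holders={T2,T3}
Step 8: signal(T3) -> count=0 queue=[] holders={T1,T2}
Step 9: wait(T3) -> count=0 queue=[T3] holders={T1,T2}
Step 10: signal(T1) -> count=0 queue=[] holders={T2,T3}
Step 11: wait(T1) -> count=0 queue=[T1] holders={T2,T3}
Step 12: signal(T2) -> count=0 queue=[] holders={T1,T3}
Step 13: signal(T3) -> count=1 queue=[] holders={T1}
Step 14: signal(T1) -> count=2 queue=[] holders={none}
Final holders: {none} -> 0 thread(s)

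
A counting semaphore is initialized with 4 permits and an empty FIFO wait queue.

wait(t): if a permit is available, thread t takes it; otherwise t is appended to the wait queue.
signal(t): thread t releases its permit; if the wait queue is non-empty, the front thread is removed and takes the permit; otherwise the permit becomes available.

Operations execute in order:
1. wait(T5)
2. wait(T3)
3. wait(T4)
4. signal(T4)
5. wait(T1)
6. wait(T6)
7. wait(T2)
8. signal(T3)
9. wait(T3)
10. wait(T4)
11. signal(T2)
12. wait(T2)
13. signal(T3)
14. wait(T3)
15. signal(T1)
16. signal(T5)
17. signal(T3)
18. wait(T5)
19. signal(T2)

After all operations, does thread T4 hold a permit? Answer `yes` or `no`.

Step 1: wait(T5) -> count=3 queue=[] holders={T5}
Step 2: wait(T3) -> count=2 queue=[] holders={T3,T5}
Step 3: wait(T4) -> count=1 queue=[] holders={T3,T4,T5}
Step 4: signal(T4) -> count=2 queue=[] holders={T3,T5}
Step 5: wait(T1) -> count=1 queue=[] holders={T1,T3,T5}
Step 6: wait(T6) -> count=0 queue=[] holders={T1,T3,T5,T6}
Step 7: wait(T2) -> count=0 queue=[T2] holders={T1,T3,T5,T6}
Step 8: signal(T3) -> count=0 queue=[] holders={T1,T2,T5,T6}
Step 9: wait(T3) -> count=0 queue=[T3] holders={T1,T2,T5,T6}
Step 10: wait(T4) -> count=0 queue=[T3,T4] holders={T1,T2,T5,T6}
Step 11: signal(T2) -> count=0 queue=[T4] holders={T1,T3,T5,T6}
Step 12: wait(T2) -> count=0 queue=[T4,T2] holders={T1,T3,T5,T6}
Step 13: signal(T3) -> count=0 queue=[T2] holders={T1,T4,T5,T6}
Step 14: wait(T3) -> count=0 queue=[T2,T3] holders={T1,T4,T5,T6}
Step 15: signal(T1) -> count=0 queue=[T3] holders={T2,T4,T5,T6}
Step 16: signal(T5) -> count=0 queue=[] holders={T2,T3,T4,T6}
Step 17: signal(T3) -> count=1 queue=[] holders={T2,T4,T6}
Step 18: wait(T5) -> count=0 queue=[] holders={T2,T4,T5,T6}
Step 19: signal(T2) -> count=1 queue=[] holders={T4,T5,T6}
Final holders: {T4,T5,T6} -> T4 in holders

Answer: yes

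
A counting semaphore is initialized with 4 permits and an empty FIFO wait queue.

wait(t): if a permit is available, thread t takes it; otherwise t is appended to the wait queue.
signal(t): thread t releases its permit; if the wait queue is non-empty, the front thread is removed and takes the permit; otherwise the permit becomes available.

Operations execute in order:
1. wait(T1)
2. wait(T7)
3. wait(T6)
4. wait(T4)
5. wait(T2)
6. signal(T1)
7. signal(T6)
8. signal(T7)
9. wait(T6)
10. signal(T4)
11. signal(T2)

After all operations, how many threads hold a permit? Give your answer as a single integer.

Answer: 1

Derivation:
Step 1: wait(T1) -> count=3 queue=[] holders={T1}
Step 2: wait(T7) -> count=2 queue=[] holders={T1,T7}
Step 3: wait(T6) -> count=1 queue=[] holders={T1,T6,T7}
Step 4: wait(T4) -> count=0 queue=[] holders={T1,T4,T6,T7}
Step 5: wait(T2) -> count=0 queue=[T2] holders={T1,T4,T6,T7}
Step 6: signal(T1) -> count=0 queue=[] holders={T2,T4,T6,T7}
Step 7: signal(T6) -> count=1 queue=[] holders={T2,T4,T7}
Step 8: signal(T7) -> count=2 queue=[] holders={T2,T4}
Step 9: wait(T6) -> count=1 queue=[] holders={T2,T4,T6}
Step 10: signal(T4) -> count=2 queue=[] holders={T2,T6}
Step 11: signal(T2) -> count=3 queue=[] holders={T6}
Final holders: {T6} -> 1 thread(s)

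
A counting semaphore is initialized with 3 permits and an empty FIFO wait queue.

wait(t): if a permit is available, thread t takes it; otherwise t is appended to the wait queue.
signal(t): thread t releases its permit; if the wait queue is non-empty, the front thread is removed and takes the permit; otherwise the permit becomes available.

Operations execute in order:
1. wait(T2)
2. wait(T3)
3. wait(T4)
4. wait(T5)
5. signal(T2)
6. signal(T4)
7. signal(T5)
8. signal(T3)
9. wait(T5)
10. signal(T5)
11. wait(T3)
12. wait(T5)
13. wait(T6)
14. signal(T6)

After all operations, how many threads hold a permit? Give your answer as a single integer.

Answer: 2

Derivation:
Step 1: wait(T2) -> count=2 queue=[] holders={T2}
Step 2: wait(T3) -> count=1 queue=[] holders={T2,T3}
Step 3: wait(T4) -> count=0 queue=[] holders={T2,T3,T4}
Step 4: wait(T5) -> count=0 queue=[T5] holders={T2,T3,T4}
Step 5: signal(T2) -> count=0 queue=[] holders={T3,T4,T5}
Step 6: signal(T4) -> count=1 queue=[] holders={T3,T5}
Step 7: signal(T5) -> count=2 queue=[] holders={T3}
Step 8: signal(T3) -> count=3 queue=[] holders={none}
Step 9: wait(T5) -> count=2 queue=[] holders={T5}
Step 10: signal(T5) -> count=3 queue=[] holders={none}
Step 11: wait(T3) -> count=2 queue=[] holders={T3}
Step 12: wait(T5) -> count=1 queue=[] holders={T3,T5}
Step 13: wait(T6) -> count=0 queue=[] holders={T3,T5,T6}
Step 14: signal(T6) -> count=1 queue=[] holders={T3,T5}
Final holders: {T3,T5} -> 2 thread(s)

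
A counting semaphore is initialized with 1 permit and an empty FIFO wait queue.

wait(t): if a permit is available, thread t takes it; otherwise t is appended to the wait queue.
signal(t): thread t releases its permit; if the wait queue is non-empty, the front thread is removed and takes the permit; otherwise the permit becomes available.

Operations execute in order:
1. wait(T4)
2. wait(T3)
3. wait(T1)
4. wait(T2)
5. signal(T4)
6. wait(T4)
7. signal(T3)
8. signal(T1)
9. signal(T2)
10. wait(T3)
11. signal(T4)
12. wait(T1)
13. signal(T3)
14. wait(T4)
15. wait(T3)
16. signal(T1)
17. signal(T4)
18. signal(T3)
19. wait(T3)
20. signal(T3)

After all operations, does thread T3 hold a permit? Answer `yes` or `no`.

Step 1: wait(T4) -> count=0 queue=[] holders={T4}
Step 2: wait(T3) -> count=0 queue=[T3] holders={T4}
Step 3: wait(T1) -> count=0 queue=[T3,T1] holders={T4}
Step 4: wait(T2) -> count=0 queue=[T3,T1,T2] holders={T4}
Step 5: signal(T4) -> count=0 queue=[T1,T2] holders={T3}
Step 6: wait(T4) -> count=0 queue=[T1,T2,T4] holders={T3}
Step 7: signal(T3) -> count=0 queue=[T2,T4] holders={T1}
Step 8: signal(T1) -> count=0 queue=[T4] holders={T2}
Step 9: signal(T2) -> count=0 queue=[] holders={T4}
Step 10: wait(T3) -> count=0 queue=[T3] holders={T4}
Step 11: signal(T4) -> count=0 queue=[] holders={T3}
Step 12: wait(T1) -> count=0 queue=[T1] holders={T3}
Step 13: signal(T3) -> count=0 queue=[] holders={T1}
Step 14: wait(T4) -> count=0 queue=[T4] holders={T1}
Step 15: wait(T3) -> count=0 queue=[T4,T3] holders={T1}
Step 16: signal(T1) -> count=0 queue=[T3] holders={T4}
Step 17: signal(T4) -> count=0 queue=[] holders={T3}
Step 18: signal(T3) -> count=1 queue=[] holders={none}
Step 19: wait(T3) -> count=0 queue=[] holders={T3}
Step 20: signal(T3) -> count=1 queue=[] holders={none}
Final holders: {none} -> T3 not in holders

Answer: no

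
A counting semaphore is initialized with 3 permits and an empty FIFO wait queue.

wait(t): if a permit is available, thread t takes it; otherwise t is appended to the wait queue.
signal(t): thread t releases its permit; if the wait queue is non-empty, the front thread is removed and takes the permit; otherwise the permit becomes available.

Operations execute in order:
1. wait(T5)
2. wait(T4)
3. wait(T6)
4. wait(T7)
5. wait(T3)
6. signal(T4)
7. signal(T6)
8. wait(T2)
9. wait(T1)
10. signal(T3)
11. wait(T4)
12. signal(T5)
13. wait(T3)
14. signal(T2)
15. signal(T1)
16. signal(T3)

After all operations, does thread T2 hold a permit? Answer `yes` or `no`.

Answer: no

Derivation:
Step 1: wait(T5) -> count=2 queue=[] holders={T5}
Step 2: wait(T4) -> count=1 queue=[] holders={T4,T5}
Step 3: wait(T6) -> count=0 queue=[] holders={T4,T5,T6}
Step 4: wait(T7) -> count=0 queue=[T7] holders={T4,T5,T6}
Step 5: wait(T3) -> count=0 queue=[T7,T3] holders={T4,T5,T6}
Step 6: signal(T4) -> count=0 queue=[T3] holders={T5,T6,T7}
Step 7: signal(T6) -> count=0 queue=[] holders={T3,T5,T7}
Step 8: wait(T2) -> count=0 queue=[T2] holders={T3,T5,T7}
Step 9: wait(T1) -> count=0 queue=[T2,T1] holders={T3,T5,T7}
Step 10: signal(T3) -> count=0 queue=[T1] holders={T2,T5,T7}
Step 11: wait(T4) -> count=0 queue=[T1,T4] holders={T2,T5,T7}
Step 12: signal(T5) -> count=0 queue=[T4] holders={T1,T2,T7}
Step 13: wait(T3) -> count=0 queue=[T4,T3] holders={T1,T2,T7}
Step 14: signal(T2) -> count=0 queue=[T3] holders={T1,T4,T7}
Step 15: signal(T1) -> count=0 queue=[] holders={T3,T4,T7}
Step 16: signal(T3) -> count=1 queue=[] holders={T4,T7}
Final holders: {T4,T7} -> T2 not in holders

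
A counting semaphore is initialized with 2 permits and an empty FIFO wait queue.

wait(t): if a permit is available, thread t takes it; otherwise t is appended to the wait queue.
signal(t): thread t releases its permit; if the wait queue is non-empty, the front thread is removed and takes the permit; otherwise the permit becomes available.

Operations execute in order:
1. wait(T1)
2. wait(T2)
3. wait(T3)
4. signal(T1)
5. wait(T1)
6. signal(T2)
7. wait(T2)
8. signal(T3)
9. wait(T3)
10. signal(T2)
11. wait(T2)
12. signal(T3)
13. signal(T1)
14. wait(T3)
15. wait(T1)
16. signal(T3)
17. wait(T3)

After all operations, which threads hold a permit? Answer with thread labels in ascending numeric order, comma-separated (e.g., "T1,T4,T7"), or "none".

Step 1: wait(T1) -> count=1 queue=[] holders={T1}
Step 2: wait(T2) -> count=0 queue=[] holders={T1,T2}
Step 3: wait(T3) -> count=0 queue=[T3] holders={T1,T2}
Step 4: signal(T1) -> count=0 queue=[] holders={T2,T3}
Step 5: wait(T1) -> count=0 queue=[T1] holders={T2,T3}
Step 6: signal(T2) -> count=0 queue=[] holders={T1,T3}
Step 7: wait(T2) -> count=0 queue=[T2] holders={T1,T3}
Step 8: signal(T3) -> count=0 queue=[] holders={T1,T2}
Step 9: wait(T3) -> count=0 queue=[T3] holders={T1,T2}
Step 10: signal(T2) -> count=0 queue=[] holders={T1,T3}
Step 11: wait(T2) -> count=0 queue=[T2] holders={T1,T3}
Step 12: signal(T3) -> count=0 queue=[] holders={T1,T2}
Step 13: signal(T1) -> count=1 queue=[] holders={T2}
Step 14: wait(T3) -> count=0 queue=[] holders={T2,T3}
Step 15: wait(T1) -> count=0 queue=[T1] holders={T2,T3}
Step 16: signal(T3) -> count=0 queue=[] holders={T1,T2}
Step 17: wait(T3) -> count=0 queue=[T3] holders={T1,T2}
Final holders: T1,T2

Answer: T1,T2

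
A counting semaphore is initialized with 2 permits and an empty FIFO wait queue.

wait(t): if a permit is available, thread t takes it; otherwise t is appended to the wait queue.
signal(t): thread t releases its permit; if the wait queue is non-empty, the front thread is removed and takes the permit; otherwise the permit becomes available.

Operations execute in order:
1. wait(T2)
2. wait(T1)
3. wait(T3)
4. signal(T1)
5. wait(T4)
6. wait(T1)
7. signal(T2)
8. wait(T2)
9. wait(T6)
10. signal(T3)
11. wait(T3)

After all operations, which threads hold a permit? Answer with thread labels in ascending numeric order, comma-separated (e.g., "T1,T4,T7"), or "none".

Answer: T1,T4

Derivation:
Step 1: wait(T2) -> count=1 queue=[] holders={T2}
Step 2: wait(T1) -> count=0 queue=[] holders={T1,T2}
Step 3: wait(T3) -> count=0 queue=[T3] holders={T1,T2}
Step 4: signal(T1) -> count=0 queue=[] holders={T2,T3}
Step 5: wait(T4) -> count=0 queue=[T4] holders={T2,T3}
Step 6: wait(T1) -> count=0 queue=[T4,T1] holders={T2,T3}
Step 7: signal(T2) -> count=0 queue=[T1] holders={T3,T4}
Step 8: wait(T2) -> count=0 queue=[T1,T2] holders={T3,T4}
Step 9: wait(T6) -> count=0 queue=[T1,T2,T6] holders={T3,T4}
Step 10: signal(T3) -> count=0 queue=[T2,T6] holders={T1,T4}
Step 11: wait(T3) -> count=0 queue=[T2,T6,T3] holders={T1,T4}
Final holders: T1,T4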